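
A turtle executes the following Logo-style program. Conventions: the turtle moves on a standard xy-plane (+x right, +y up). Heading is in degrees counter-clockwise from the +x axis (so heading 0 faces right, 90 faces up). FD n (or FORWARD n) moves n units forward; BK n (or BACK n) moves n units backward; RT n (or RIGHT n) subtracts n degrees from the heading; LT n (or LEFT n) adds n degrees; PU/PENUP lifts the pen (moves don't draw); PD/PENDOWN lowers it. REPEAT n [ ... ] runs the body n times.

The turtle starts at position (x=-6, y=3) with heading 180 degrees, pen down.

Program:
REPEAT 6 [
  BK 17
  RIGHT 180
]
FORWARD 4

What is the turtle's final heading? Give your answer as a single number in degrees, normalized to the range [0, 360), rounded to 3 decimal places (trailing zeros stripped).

Executing turtle program step by step:
Start: pos=(-6,3), heading=180, pen down
REPEAT 6 [
  -- iteration 1/6 --
  BK 17: (-6,3) -> (11,3) [heading=180, draw]
  RT 180: heading 180 -> 0
  -- iteration 2/6 --
  BK 17: (11,3) -> (-6,3) [heading=0, draw]
  RT 180: heading 0 -> 180
  -- iteration 3/6 --
  BK 17: (-6,3) -> (11,3) [heading=180, draw]
  RT 180: heading 180 -> 0
  -- iteration 4/6 --
  BK 17: (11,3) -> (-6,3) [heading=0, draw]
  RT 180: heading 0 -> 180
  -- iteration 5/6 --
  BK 17: (-6,3) -> (11,3) [heading=180, draw]
  RT 180: heading 180 -> 0
  -- iteration 6/6 --
  BK 17: (11,3) -> (-6,3) [heading=0, draw]
  RT 180: heading 0 -> 180
]
FD 4: (-6,3) -> (-10,3) [heading=180, draw]
Final: pos=(-10,3), heading=180, 7 segment(s) drawn

Answer: 180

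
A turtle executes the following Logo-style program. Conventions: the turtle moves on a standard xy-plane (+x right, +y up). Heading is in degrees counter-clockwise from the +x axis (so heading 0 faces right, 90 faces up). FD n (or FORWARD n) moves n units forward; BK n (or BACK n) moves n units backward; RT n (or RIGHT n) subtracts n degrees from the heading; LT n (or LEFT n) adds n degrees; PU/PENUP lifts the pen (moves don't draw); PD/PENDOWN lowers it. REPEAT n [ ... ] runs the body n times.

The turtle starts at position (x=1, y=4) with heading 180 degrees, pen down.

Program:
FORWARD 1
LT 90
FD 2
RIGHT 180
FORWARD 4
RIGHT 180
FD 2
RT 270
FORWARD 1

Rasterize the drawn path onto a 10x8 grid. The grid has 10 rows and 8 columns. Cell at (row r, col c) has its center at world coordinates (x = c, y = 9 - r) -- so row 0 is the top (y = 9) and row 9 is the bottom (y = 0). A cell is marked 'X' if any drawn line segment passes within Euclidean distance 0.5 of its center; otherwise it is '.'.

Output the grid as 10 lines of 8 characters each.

Answer: ........
........
........
X.......
X.......
XX......
X.......
X.......
........
........

Derivation:
Segment 0: (1,4) -> (0,4)
Segment 1: (0,4) -> (-0,2)
Segment 2: (-0,2) -> (-0,6)
Segment 3: (-0,6) -> (0,4)
Segment 4: (0,4) -> (1,4)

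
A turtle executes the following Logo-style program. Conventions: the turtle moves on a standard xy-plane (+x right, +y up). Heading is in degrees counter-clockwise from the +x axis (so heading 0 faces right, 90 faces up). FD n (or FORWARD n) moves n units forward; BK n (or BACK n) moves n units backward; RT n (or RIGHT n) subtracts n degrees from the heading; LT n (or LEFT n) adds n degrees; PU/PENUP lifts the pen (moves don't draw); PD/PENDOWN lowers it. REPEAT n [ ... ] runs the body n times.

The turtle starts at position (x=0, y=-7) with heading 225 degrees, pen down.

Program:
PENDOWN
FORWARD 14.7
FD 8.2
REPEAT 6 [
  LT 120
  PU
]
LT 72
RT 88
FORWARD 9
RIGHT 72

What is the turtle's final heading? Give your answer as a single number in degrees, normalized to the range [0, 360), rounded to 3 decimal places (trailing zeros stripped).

Executing turtle program step by step:
Start: pos=(0,-7), heading=225, pen down
PD: pen down
FD 14.7: (0,-7) -> (-10.394,-17.394) [heading=225, draw]
FD 8.2: (-10.394,-17.394) -> (-16.193,-23.193) [heading=225, draw]
REPEAT 6 [
  -- iteration 1/6 --
  LT 120: heading 225 -> 345
  PU: pen up
  -- iteration 2/6 --
  LT 120: heading 345 -> 105
  PU: pen up
  -- iteration 3/6 --
  LT 120: heading 105 -> 225
  PU: pen up
  -- iteration 4/6 --
  LT 120: heading 225 -> 345
  PU: pen up
  -- iteration 5/6 --
  LT 120: heading 345 -> 105
  PU: pen up
  -- iteration 6/6 --
  LT 120: heading 105 -> 225
  PU: pen up
]
LT 72: heading 225 -> 297
RT 88: heading 297 -> 209
FD 9: (-16.193,-23.193) -> (-24.064,-27.556) [heading=209, move]
RT 72: heading 209 -> 137
Final: pos=(-24.064,-27.556), heading=137, 2 segment(s) drawn

Answer: 137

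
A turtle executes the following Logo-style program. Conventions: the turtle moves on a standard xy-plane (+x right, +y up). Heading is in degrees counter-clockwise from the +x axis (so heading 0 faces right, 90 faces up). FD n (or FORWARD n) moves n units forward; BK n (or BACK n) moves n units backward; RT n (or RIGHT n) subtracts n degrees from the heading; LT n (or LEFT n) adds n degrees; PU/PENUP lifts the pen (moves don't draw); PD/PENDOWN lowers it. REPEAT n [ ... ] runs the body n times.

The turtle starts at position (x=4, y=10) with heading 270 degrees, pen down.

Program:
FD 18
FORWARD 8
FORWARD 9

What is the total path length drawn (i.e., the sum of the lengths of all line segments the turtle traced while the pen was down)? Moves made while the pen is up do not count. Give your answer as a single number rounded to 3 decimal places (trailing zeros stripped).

Executing turtle program step by step:
Start: pos=(4,10), heading=270, pen down
FD 18: (4,10) -> (4,-8) [heading=270, draw]
FD 8: (4,-8) -> (4,-16) [heading=270, draw]
FD 9: (4,-16) -> (4,-25) [heading=270, draw]
Final: pos=(4,-25), heading=270, 3 segment(s) drawn

Segment lengths:
  seg 1: (4,10) -> (4,-8), length = 18
  seg 2: (4,-8) -> (4,-16), length = 8
  seg 3: (4,-16) -> (4,-25), length = 9
Total = 35

Answer: 35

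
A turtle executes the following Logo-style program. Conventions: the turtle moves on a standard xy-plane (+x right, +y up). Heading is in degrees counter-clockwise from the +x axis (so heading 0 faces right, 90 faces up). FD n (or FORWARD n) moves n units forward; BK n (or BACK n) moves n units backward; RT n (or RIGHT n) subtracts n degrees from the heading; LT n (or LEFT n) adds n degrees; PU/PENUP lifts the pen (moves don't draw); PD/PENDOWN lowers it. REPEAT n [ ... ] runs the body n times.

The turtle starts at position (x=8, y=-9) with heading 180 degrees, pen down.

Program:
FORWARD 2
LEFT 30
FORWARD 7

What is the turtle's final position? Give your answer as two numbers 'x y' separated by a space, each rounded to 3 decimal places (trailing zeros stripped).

Executing turtle program step by step:
Start: pos=(8,-9), heading=180, pen down
FD 2: (8,-9) -> (6,-9) [heading=180, draw]
LT 30: heading 180 -> 210
FD 7: (6,-9) -> (-0.062,-12.5) [heading=210, draw]
Final: pos=(-0.062,-12.5), heading=210, 2 segment(s) drawn

Answer: -0.062 -12.5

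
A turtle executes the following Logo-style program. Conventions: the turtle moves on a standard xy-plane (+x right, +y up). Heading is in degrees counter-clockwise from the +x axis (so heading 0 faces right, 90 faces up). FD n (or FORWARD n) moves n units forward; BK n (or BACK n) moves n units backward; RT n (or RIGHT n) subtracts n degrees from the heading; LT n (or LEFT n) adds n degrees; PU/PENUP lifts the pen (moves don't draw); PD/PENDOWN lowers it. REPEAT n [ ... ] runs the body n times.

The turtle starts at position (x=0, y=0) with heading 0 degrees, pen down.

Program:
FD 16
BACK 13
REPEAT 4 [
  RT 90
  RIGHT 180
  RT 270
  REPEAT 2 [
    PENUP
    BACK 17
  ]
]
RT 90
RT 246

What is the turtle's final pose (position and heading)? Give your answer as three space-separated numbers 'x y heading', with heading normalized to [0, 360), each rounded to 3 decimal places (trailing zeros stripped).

Executing turtle program step by step:
Start: pos=(0,0), heading=0, pen down
FD 16: (0,0) -> (16,0) [heading=0, draw]
BK 13: (16,0) -> (3,0) [heading=0, draw]
REPEAT 4 [
  -- iteration 1/4 --
  RT 90: heading 0 -> 270
  RT 180: heading 270 -> 90
  RT 270: heading 90 -> 180
  REPEAT 2 [
    -- iteration 1/2 --
    PU: pen up
    BK 17: (3,0) -> (20,0) [heading=180, move]
    -- iteration 2/2 --
    PU: pen up
    BK 17: (20,0) -> (37,0) [heading=180, move]
  ]
  -- iteration 2/4 --
  RT 90: heading 180 -> 90
  RT 180: heading 90 -> 270
  RT 270: heading 270 -> 0
  REPEAT 2 [
    -- iteration 1/2 --
    PU: pen up
    BK 17: (37,0) -> (20,0) [heading=0, move]
    -- iteration 2/2 --
    PU: pen up
    BK 17: (20,0) -> (3,0) [heading=0, move]
  ]
  -- iteration 3/4 --
  RT 90: heading 0 -> 270
  RT 180: heading 270 -> 90
  RT 270: heading 90 -> 180
  REPEAT 2 [
    -- iteration 1/2 --
    PU: pen up
    BK 17: (3,0) -> (20,0) [heading=180, move]
    -- iteration 2/2 --
    PU: pen up
    BK 17: (20,0) -> (37,0) [heading=180, move]
  ]
  -- iteration 4/4 --
  RT 90: heading 180 -> 90
  RT 180: heading 90 -> 270
  RT 270: heading 270 -> 0
  REPEAT 2 [
    -- iteration 1/2 --
    PU: pen up
    BK 17: (37,0) -> (20,0) [heading=0, move]
    -- iteration 2/2 --
    PU: pen up
    BK 17: (20,0) -> (3,0) [heading=0, move]
  ]
]
RT 90: heading 0 -> 270
RT 246: heading 270 -> 24
Final: pos=(3,0), heading=24, 2 segment(s) drawn

Answer: 3 0 24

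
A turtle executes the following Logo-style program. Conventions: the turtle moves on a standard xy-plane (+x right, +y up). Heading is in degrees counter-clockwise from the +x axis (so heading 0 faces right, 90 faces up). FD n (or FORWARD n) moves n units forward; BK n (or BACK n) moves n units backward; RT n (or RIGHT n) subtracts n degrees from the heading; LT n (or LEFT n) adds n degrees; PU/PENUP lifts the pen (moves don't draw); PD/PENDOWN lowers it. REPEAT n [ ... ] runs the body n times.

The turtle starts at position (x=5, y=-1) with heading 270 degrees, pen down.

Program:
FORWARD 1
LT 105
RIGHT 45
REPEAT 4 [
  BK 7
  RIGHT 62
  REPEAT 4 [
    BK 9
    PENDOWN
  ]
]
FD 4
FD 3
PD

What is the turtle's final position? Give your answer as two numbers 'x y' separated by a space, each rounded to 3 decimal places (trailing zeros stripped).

Answer: 69.838 9.331

Derivation:
Executing turtle program step by step:
Start: pos=(5,-1), heading=270, pen down
FD 1: (5,-1) -> (5,-2) [heading=270, draw]
LT 105: heading 270 -> 15
RT 45: heading 15 -> 330
REPEAT 4 [
  -- iteration 1/4 --
  BK 7: (5,-2) -> (-1.062,1.5) [heading=330, draw]
  RT 62: heading 330 -> 268
  REPEAT 4 [
    -- iteration 1/4 --
    BK 9: (-1.062,1.5) -> (-0.748,10.495) [heading=268, draw]
    PD: pen down
    -- iteration 2/4 --
    BK 9: (-0.748,10.495) -> (-0.434,19.489) [heading=268, draw]
    PD: pen down
    -- iteration 3/4 --
    BK 9: (-0.434,19.489) -> (-0.12,28.484) [heading=268, draw]
    PD: pen down
    -- iteration 4/4 --
    BK 9: (-0.12,28.484) -> (0.194,37.478) [heading=268, draw]
    PD: pen down
  ]
  -- iteration 2/4 --
  BK 7: (0.194,37.478) -> (0.439,44.474) [heading=268, draw]
  RT 62: heading 268 -> 206
  REPEAT 4 [
    -- iteration 1/4 --
    BK 9: (0.439,44.474) -> (8.528,48.419) [heading=206, draw]
    PD: pen down
    -- iteration 2/4 --
    BK 9: (8.528,48.419) -> (16.617,52.364) [heading=206, draw]
    PD: pen down
    -- iteration 3/4 --
    BK 9: (16.617,52.364) -> (24.706,56.31) [heading=206, draw]
    PD: pen down
    -- iteration 4/4 --
    BK 9: (24.706,56.31) -> (32.795,60.255) [heading=206, draw]
    PD: pen down
  ]
  -- iteration 3/4 --
  BK 7: (32.795,60.255) -> (39.087,63.324) [heading=206, draw]
  RT 62: heading 206 -> 144
  REPEAT 4 [
    -- iteration 1/4 --
    BK 9: (39.087,63.324) -> (46.368,58.034) [heading=144, draw]
    PD: pen down
    -- iteration 2/4 --
    BK 9: (46.368,58.034) -> (53.649,52.744) [heading=144, draw]
    PD: pen down
    -- iteration 3/4 --
    BK 9: (53.649,52.744) -> (60.93,47.454) [heading=144, draw]
    PD: pen down
    -- iteration 4/4 --
    BK 9: (60.93,47.454) -> (68.211,42.163) [heading=144, draw]
    PD: pen down
  ]
  -- iteration 4/4 --
  BK 7: (68.211,42.163) -> (73.874,38.049) [heading=144, draw]
  RT 62: heading 144 -> 82
  REPEAT 4 [
    -- iteration 1/4 --
    BK 9: (73.874,38.049) -> (72.622,29.137) [heading=82, draw]
    PD: pen down
    -- iteration 2/4 --
    BK 9: (72.622,29.137) -> (71.369,20.224) [heading=82, draw]
    PD: pen down
    -- iteration 3/4 --
    BK 9: (71.369,20.224) -> (70.117,11.312) [heading=82, draw]
    PD: pen down
    -- iteration 4/4 --
    BK 9: (70.117,11.312) -> (68.864,2.399) [heading=82, draw]
    PD: pen down
  ]
]
FD 4: (68.864,2.399) -> (69.421,6.36) [heading=82, draw]
FD 3: (69.421,6.36) -> (69.838,9.331) [heading=82, draw]
PD: pen down
Final: pos=(69.838,9.331), heading=82, 23 segment(s) drawn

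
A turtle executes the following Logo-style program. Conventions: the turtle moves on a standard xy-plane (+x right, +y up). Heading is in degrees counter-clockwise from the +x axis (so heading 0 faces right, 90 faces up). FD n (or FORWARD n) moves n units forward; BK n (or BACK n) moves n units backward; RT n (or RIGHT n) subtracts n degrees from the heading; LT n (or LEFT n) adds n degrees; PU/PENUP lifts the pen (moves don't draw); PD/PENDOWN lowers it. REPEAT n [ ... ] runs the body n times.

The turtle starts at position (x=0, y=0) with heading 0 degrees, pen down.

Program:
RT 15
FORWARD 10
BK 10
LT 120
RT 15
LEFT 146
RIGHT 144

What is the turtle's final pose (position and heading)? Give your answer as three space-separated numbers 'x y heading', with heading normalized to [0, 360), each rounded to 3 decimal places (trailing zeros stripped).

Executing turtle program step by step:
Start: pos=(0,0), heading=0, pen down
RT 15: heading 0 -> 345
FD 10: (0,0) -> (9.659,-2.588) [heading=345, draw]
BK 10: (9.659,-2.588) -> (0,0) [heading=345, draw]
LT 120: heading 345 -> 105
RT 15: heading 105 -> 90
LT 146: heading 90 -> 236
RT 144: heading 236 -> 92
Final: pos=(0,0), heading=92, 2 segment(s) drawn

Answer: 0 0 92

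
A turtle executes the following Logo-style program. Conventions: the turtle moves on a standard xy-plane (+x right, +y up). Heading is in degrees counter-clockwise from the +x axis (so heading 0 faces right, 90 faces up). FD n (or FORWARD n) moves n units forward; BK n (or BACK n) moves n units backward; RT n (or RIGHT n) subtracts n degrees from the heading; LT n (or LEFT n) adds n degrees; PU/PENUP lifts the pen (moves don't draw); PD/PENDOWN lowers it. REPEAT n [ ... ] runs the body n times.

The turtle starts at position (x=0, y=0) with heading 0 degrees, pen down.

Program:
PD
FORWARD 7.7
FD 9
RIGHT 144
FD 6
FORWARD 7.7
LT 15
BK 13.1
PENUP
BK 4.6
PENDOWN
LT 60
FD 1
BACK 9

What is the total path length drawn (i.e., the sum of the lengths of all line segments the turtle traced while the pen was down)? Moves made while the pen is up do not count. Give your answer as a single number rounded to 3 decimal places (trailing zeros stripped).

Answer: 53.5

Derivation:
Executing turtle program step by step:
Start: pos=(0,0), heading=0, pen down
PD: pen down
FD 7.7: (0,0) -> (7.7,0) [heading=0, draw]
FD 9: (7.7,0) -> (16.7,0) [heading=0, draw]
RT 144: heading 0 -> 216
FD 6: (16.7,0) -> (11.846,-3.527) [heading=216, draw]
FD 7.7: (11.846,-3.527) -> (5.616,-8.053) [heading=216, draw]
LT 15: heading 216 -> 231
BK 13.1: (5.616,-8.053) -> (13.861,2.128) [heading=231, draw]
PU: pen up
BK 4.6: (13.861,2.128) -> (16.755,5.703) [heading=231, move]
PD: pen down
LT 60: heading 231 -> 291
FD 1: (16.755,5.703) -> (17.114,4.769) [heading=291, draw]
BK 9: (17.114,4.769) -> (13.888,13.171) [heading=291, draw]
Final: pos=(13.888,13.171), heading=291, 7 segment(s) drawn

Segment lengths:
  seg 1: (0,0) -> (7.7,0), length = 7.7
  seg 2: (7.7,0) -> (16.7,0), length = 9
  seg 3: (16.7,0) -> (11.846,-3.527), length = 6
  seg 4: (11.846,-3.527) -> (5.616,-8.053), length = 7.7
  seg 5: (5.616,-8.053) -> (13.861,2.128), length = 13.1
  seg 6: (16.755,5.703) -> (17.114,4.769), length = 1
  seg 7: (17.114,4.769) -> (13.888,13.171), length = 9
Total = 53.5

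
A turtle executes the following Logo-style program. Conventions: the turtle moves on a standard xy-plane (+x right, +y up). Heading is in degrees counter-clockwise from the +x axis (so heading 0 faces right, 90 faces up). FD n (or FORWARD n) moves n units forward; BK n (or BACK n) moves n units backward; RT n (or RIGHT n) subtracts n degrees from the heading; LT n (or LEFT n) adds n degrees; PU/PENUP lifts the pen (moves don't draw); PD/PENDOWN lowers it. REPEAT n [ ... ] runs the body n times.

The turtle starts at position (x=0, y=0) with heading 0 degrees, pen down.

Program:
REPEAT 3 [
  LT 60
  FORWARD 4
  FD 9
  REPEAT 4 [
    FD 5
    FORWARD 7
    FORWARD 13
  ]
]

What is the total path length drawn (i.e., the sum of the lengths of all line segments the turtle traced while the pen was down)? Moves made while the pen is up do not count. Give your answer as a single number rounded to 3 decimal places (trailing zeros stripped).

Answer: 339

Derivation:
Executing turtle program step by step:
Start: pos=(0,0), heading=0, pen down
REPEAT 3 [
  -- iteration 1/3 --
  LT 60: heading 0 -> 60
  FD 4: (0,0) -> (2,3.464) [heading=60, draw]
  FD 9: (2,3.464) -> (6.5,11.258) [heading=60, draw]
  REPEAT 4 [
    -- iteration 1/4 --
    FD 5: (6.5,11.258) -> (9,15.588) [heading=60, draw]
    FD 7: (9,15.588) -> (12.5,21.651) [heading=60, draw]
    FD 13: (12.5,21.651) -> (19,32.909) [heading=60, draw]
    -- iteration 2/4 --
    FD 5: (19,32.909) -> (21.5,37.239) [heading=60, draw]
    FD 7: (21.5,37.239) -> (25,43.301) [heading=60, draw]
    FD 13: (25,43.301) -> (31.5,54.56) [heading=60, draw]
    -- iteration 3/4 --
    FD 5: (31.5,54.56) -> (34,58.89) [heading=60, draw]
    FD 7: (34,58.89) -> (37.5,64.952) [heading=60, draw]
    FD 13: (37.5,64.952) -> (44,76.21) [heading=60, draw]
    -- iteration 4/4 --
    FD 5: (44,76.21) -> (46.5,80.54) [heading=60, draw]
    FD 7: (46.5,80.54) -> (50,86.603) [heading=60, draw]
    FD 13: (50,86.603) -> (56.5,97.861) [heading=60, draw]
  ]
  -- iteration 2/3 --
  LT 60: heading 60 -> 120
  FD 4: (56.5,97.861) -> (54.5,101.325) [heading=120, draw]
  FD 9: (54.5,101.325) -> (50,109.119) [heading=120, draw]
  REPEAT 4 [
    -- iteration 1/4 --
    FD 5: (50,109.119) -> (47.5,113.449) [heading=120, draw]
    FD 7: (47.5,113.449) -> (44,119.512) [heading=120, draw]
    FD 13: (44,119.512) -> (37.5,130.77) [heading=120, draw]
    -- iteration 2/4 --
    FD 5: (37.5,130.77) -> (35,135.1) [heading=120, draw]
    FD 7: (35,135.1) -> (31.5,141.162) [heading=120, draw]
    FD 13: (31.5,141.162) -> (25,152.42) [heading=120, draw]
    -- iteration 3/4 --
    FD 5: (25,152.42) -> (22.5,156.751) [heading=120, draw]
    FD 7: (22.5,156.751) -> (19,162.813) [heading=120, draw]
    FD 13: (19,162.813) -> (12.5,174.071) [heading=120, draw]
    -- iteration 4/4 --
    FD 5: (12.5,174.071) -> (10,178.401) [heading=120, draw]
    FD 7: (10,178.401) -> (6.5,184.463) [heading=120, draw]
    FD 13: (6.5,184.463) -> (0,195.722) [heading=120, draw]
  ]
  -- iteration 3/3 --
  LT 60: heading 120 -> 180
  FD 4: (0,195.722) -> (-4,195.722) [heading=180, draw]
  FD 9: (-4,195.722) -> (-13,195.722) [heading=180, draw]
  REPEAT 4 [
    -- iteration 1/4 --
    FD 5: (-13,195.722) -> (-18,195.722) [heading=180, draw]
    FD 7: (-18,195.722) -> (-25,195.722) [heading=180, draw]
    FD 13: (-25,195.722) -> (-38,195.722) [heading=180, draw]
    -- iteration 2/4 --
    FD 5: (-38,195.722) -> (-43,195.722) [heading=180, draw]
    FD 7: (-43,195.722) -> (-50,195.722) [heading=180, draw]
    FD 13: (-50,195.722) -> (-63,195.722) [heading=180, draw]
    -- iteration 3/4 --
    FD 5: (-63,195.722) -> (-68,195.722) [heading=180, draw]
    FD 7: (-68,195.722) -> (-75,195.722) [heading=180, draw]
    FD 13: (-75,195.722) -> (-88,195.722) [heading=180, draw]
    -- iteration 4/4 --
    FD 5: (-88,195.722) -> (-93,195.722) [heading=180, draw]
    FD 7: (-93,195.722) -> (-100,195.722) [heading=180, draw]
    FD 13: (-100,195.722) -> (-113,195.722) [heading=180, draw]
  ]
]
Final: pos=(-113,195.722), heading=180, 42 segment(s) drawn

Segment lengths:
  seg 1: (0,0) -> (2,3.464), length = 4
  seg 2: (2,3.464) -> (6.5,11.258), length = 9
  seg 3: (6.5,11.258) -> (9,15.588), length = 5
  seg 4: (9,15.588) -> (12.5,21.651), length = 7
  seg 5: (12.5,21.651) -> (19,32.909), length = 13
  seg 6: (19,32.909) -> (21.5,37.239), length = 5
  seg 7: (21.5,37.239) -> (25,43.301), length = 7
  seg 8: (25,43.301) -> (31.5,54.56), length = 13
  seg 9: (31.5,54.56) -> (34,58.89), length = 5
  seg 10: (34,58.89) -> (37.5,64.952), length = 7
  seg 11: (37.5,64.952) -> (44,76.21), length = 13
  seg 12: (44,76.21) -> (46.5,80.54), length = 5
  seg 13: (46.5,80.54) -> (50,86.603), length = 7
  seg 14: (50,86.603) -> (56.5,97.861), length = 13
  seg 15: (56.5,97.861) -> (54.5,101.325), length = 4
  seg 16: (54.5,101.325) -> (50,109.119), length = 9
  seg 17: (50,109.119) -> (47.5,113.449), length = 5
  seg 18: (47.5,113.449) -> (44,119.512), length = 7
  seg 19: (44,119.512) -> (37.5,130.77), length = 13
  seg 20: (37.5,130.77) -> (35,135.1), length = 5
  seg 21: (35,135.1) -> (31.5,141.162), length = 7
  seg 22: (31.5,141.162) -> (25,152.42), length = 13
  seg 23: (25,152.42) -> (22.5,156.751), length = 5
  seg 24: (22.5,156.751) -> (19,162.813), length = 7
  seg 25: (19,162.813) -> (12.5,174.071), length = 13
  seg 26: (12.5,174.071) -> (10,178.401), length = 5
  seg 27: (10,178.401) -> (6.5,184.463), length = 7
  seg 28: (6.5,184.463) -> (0,195.722), length = 13
  seg 29: (0,195.722) -> (-4,195.722), length = 4
  seg 30: (-4,195.722) -> (-13,195.722), length = 9
  seg 31: (-13,195.722) -> (-18,195.722), length = 5
  seg 32: (-18,195.722) -> (-25,195.722), length = 7
  seg 33: (-25,195.722) -> (-38,195.722), length = 13
  seg 34: (-38,195.722) -> (-43,195.722), length = 5
  seg 35: (-43,195.722) -> (-50,195.722), length = 7
  seg 36: (-50,195.722) -> (-63,195.722), length = 13
  seg 37: (-63,195.722) -> (-68,195.722), length = 5
  seg 38: (-68,195.722) -> (-75,195.722), length = 7
  seg 39: (-75,195.722) -> (-88,195.722), length = 13
  seg 40: (-88,195.722) -> (-93,195.722), length = 5
  seg 41: (-93,195.722) -> (-100,195.722), length = 7
  seg 42: (-100,195.722) -> (-113,195.722), length = 13
Total = 339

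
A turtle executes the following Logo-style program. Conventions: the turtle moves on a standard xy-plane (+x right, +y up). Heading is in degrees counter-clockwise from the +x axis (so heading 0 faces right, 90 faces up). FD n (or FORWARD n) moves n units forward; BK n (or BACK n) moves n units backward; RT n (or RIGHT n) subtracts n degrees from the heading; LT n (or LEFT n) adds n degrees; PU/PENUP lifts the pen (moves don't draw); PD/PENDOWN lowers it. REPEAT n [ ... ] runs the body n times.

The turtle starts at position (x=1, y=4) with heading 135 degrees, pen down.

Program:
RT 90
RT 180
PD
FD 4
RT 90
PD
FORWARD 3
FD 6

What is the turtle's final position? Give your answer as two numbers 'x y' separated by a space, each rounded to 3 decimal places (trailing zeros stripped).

Executing turtle program step by step:
Start: pos=(1,4), heading=135, pen down
RT 90: heading 135 -> 45
RT 180: heading 45 -> 225
PD: pen down
FD 4: (1,4) -> (-1.828,1.172) [heading=225, draw]
RT 90: heading 225 -> 135
PD: pen down
FD 3: (-1.828,1.172) -> (-3.95,3.293) [heading=135, draw]
FD 6: (-3.95,3.293) -> (-8.192,7.536) [heading=135, draw]
Final: pos=(-8.192,7.536), heading=135, 3 segment(s) drawn

Answer: -8.192 7.536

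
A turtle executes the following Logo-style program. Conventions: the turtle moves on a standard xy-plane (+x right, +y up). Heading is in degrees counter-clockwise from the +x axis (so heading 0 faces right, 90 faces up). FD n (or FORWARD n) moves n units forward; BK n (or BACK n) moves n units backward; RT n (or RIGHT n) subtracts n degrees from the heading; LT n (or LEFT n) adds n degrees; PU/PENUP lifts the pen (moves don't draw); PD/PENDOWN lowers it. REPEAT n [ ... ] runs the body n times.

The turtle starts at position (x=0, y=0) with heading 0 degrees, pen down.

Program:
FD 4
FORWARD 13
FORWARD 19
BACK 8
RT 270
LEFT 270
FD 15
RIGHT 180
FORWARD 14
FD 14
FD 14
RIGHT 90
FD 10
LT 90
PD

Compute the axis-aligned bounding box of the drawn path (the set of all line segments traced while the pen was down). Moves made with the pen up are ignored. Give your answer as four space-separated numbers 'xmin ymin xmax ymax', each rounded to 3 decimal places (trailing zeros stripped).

Answer: 0 0 43 10

Derivation:
Executing turtle program step by step:
Start: pos=(0,0), heading=0, pen down
FD 4: (0,0) -> (4,0) [heading=0, draw]
FD 13: (4,0) -> (17,0) [heading=0, draw]
FD 19: (17,0) -> (36,0) [heading=0, draw]
BK 8: (36,0) -> (28,0) [heading=0, draw]
RT 270: heading 0 -> 90
LT 270: heading 90 -> 0
FD 15: (28,0) -> (43,0) [heading=0, draw]
RT 180: heading 0 -> 180
FD 14: (43,0) -> (29,0) [heading=180, draw]
FD 14: (29,0) -> (15,0) [heading=180, draw]
FD 14: (15,0) -> (1,0) [heading=180, draw]
RT 90: heading 180 -> 90
FD 10: (1,0) -> (1,10) [heading=90, draw]
LT 90: heading 90 -> 180
PD: pen down
Final: pos=(1,10), heading=180, 9 segment(s) drawn

Segment endpoints: x in {0, 1, 1, 4, 15, 17, 28, 29, 36, 43}, y in {0, 0, 0, 0, 10}
xmin=0, ymin=0, xmax=43, ymax=10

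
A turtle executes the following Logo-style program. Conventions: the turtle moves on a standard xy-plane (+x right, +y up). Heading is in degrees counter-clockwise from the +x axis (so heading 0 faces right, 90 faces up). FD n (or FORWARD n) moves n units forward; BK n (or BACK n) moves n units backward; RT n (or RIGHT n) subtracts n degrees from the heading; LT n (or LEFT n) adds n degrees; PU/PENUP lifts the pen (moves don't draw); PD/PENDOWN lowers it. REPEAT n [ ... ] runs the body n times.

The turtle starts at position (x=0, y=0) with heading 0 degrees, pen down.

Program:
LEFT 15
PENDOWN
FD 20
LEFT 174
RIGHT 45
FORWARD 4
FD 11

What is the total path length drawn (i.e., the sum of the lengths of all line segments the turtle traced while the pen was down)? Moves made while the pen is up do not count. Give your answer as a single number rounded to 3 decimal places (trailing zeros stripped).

Executing turtle program step by step:
Start: pos=(0,0), heading=0, pen down
LT 15: heading 0 -> 15
PD: pen down
FD 20: (0,0) -> (19.319,5.176) [heading=15, draw]
LT 174: heading 15 -> 189
RT 45: heading 189 -> 144
FD 4: (19.319,5.176) -> (16.082,7.528) [heading=144, draw]
FD 11: (16.082,7.528) -> (7.183,13.993) [heading=144, draw]
Final: pos=(7.183,13.993), heading=144, 3 segment(s) drawn

Segment lengths:
  seg 1: (0,0) -> (19.319,5.176), length = 20
  seg 2: (19.319,5.176) -> (16.082,7.528), length = 4
  seg 3: (16.082,7.528) -> (7.183,13.993), length = 11
Total = 35

Answer: 35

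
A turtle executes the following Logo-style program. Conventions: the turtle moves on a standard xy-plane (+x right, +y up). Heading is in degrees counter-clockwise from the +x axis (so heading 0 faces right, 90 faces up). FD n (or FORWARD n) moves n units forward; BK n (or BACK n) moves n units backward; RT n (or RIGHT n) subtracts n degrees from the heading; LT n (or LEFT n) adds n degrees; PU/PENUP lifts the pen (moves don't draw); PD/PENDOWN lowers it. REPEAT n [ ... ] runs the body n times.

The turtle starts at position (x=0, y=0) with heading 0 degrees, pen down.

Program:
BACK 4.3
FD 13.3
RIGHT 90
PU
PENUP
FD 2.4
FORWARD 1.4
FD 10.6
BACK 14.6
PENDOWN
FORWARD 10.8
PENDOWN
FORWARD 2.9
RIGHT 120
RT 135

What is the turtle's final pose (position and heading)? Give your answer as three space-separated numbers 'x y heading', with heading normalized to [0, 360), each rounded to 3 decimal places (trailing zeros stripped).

Answer: 9 -13.5 15

Derivation:
Executing turtle program step by step:
Start: pos=(0,0), heading=0, pen down
BK 4.3: (0,0) -> (-4.3,0) [heading=0, draw]
FD 13.3: (-4.3,0) -> (9,0) [heading=0, draw]
RT 90: heading 0 -> 270
PU: pen up
PU: pen up
FD 2.4: (9,0) -> (9,-2.4) [heading=270, move]
FD 1.4: (9,-2.4) -> (9,-3.8) [heading=270, move]
FD 10.6: (9,-3.8) -> (9,-14.4) [heading=270, move]
BK 14.6: (9,-14.4) -> (9,0.2) [heading=270, move]
PD: pen down
FD 10.8: (9,0.2) -> (9,-10.6) [heading=270, draw]
PD: pen down
FD 2.9: (9,-10.6) -> (9,-13.5) [heading=270, draw]
RT 120: heading 270 -> 150
RT 135: heading 150 -> 15
Final: pos=(9,-13.5), heading=15, 4 segment(s) drawn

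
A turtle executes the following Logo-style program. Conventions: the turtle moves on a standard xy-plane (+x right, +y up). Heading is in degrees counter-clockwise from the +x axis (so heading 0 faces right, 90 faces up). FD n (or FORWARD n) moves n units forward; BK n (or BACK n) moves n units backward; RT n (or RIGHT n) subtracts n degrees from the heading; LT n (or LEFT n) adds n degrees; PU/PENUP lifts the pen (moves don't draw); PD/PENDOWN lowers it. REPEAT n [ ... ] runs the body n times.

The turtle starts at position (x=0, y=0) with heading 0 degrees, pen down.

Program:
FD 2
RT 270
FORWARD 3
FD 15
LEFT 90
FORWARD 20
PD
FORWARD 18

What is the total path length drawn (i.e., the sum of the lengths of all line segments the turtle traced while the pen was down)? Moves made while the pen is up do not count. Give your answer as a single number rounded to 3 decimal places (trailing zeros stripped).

Answer: 58

Derivation:
Executing turtle program step by step:
Start: pos=(0,0), heading=0, pen down
FD 2: (0,0) -> (2,0) [heading=0, draw]
RT 270: heading 0 -> 90
FD 3: (2,0) -> (2,3) [heading=90, draw]
FD 15: (2,3) -> (2,18) [heading=90, draw]
LT 90: heading 90 -> 180
FD 20: (2,18) -> (-18,18) [heading=180, draw]
PD: pen down
FD 18: (-18,18) -> (-36,18) [heading=180, draw]
Final: pos=(-36,18), heading=180, 5 segment(s) drawn

Segment lengths:
  seg 1: (0,0) -> (2,0), length = 2
  seg 2: (2,0) -> (2,3), length = 3
  seg 3: (2,3) -> (2,18), length = 15
  seg 4: (2,18) -> (-18,18), length = 20
  seg 5: (-18,18) -> (-36,18), length = 18
Total = 58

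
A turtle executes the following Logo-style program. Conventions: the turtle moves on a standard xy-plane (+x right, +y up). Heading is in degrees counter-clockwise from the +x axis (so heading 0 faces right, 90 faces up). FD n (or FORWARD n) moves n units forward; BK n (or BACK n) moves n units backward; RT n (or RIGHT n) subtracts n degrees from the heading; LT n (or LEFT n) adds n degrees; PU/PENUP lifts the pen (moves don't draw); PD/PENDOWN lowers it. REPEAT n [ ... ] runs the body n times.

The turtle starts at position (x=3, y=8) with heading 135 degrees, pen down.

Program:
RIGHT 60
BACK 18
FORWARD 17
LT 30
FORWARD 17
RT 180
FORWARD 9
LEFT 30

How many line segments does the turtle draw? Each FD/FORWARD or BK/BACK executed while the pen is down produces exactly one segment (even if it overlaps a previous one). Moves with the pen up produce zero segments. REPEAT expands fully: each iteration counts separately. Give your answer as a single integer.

Answer: 4

Derivation:
Executing turtle program step by step:
Start: pos=(3,8), heading=135, pen down
RT 60: heading 135 -> 75
BK 18: (3,8) -> (-1.659,-9.387) [heading=75, draw]
FD 17: (-1.659,-9.387) -> (2.741,7.034) [heading=75, draw]
LT 30: heading 75 -> 105
FD 17: (2.741,7.034) -> (-1.659,23.455) [heading=105, draw]
RT 180: heading 105 -> 285
FD 9: (-1.659,23.455) -> (0.671,14.761) [heading=285, draw]
LT 30: heading 285 -> 315
Final: pos=(0.671,14.761), heading=315, 4 segment(s) drawn
Segments drawn: 4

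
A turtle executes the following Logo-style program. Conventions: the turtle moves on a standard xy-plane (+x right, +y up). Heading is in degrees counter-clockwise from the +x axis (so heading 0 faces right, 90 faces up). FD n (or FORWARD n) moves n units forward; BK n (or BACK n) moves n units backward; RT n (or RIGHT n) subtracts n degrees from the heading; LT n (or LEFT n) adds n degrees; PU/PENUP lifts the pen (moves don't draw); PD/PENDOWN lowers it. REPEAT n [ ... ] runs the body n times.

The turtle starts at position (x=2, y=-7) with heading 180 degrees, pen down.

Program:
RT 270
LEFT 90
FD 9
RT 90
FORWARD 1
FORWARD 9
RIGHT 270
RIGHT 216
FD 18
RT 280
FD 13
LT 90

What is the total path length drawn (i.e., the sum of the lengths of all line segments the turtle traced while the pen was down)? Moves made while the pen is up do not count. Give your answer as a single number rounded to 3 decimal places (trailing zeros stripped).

Answer: 50

Derivation:
Executing turtle program step by step:
Start: pos=(2,-7), heading=180, pen down
RT 270: heading 180 -> 270
LT 90: heading 270 -> 0
FD 9: (2,-7) -> (11,-7) [heading=0, draw]
RT 90: heading 0 -> 270
FD 1: (11,-7) -> (11,-8) [heading=270, draw]
FD 9: (11,-8) -> (11,-17) [heading=270, draw]
RT 270: heading 270 -> 0
RT 216: heading 0 -> 144
FD 18: (11,-17) -> (-3.562,-6.42) [heading=144, draw]
RT 280: heading 144 -> 224
FD 13: (-3.562,-6.42) -> (-12.914,-15.45) [heading=224, draw]
LT 90: heading 224 -> 314
Final: pos=(-12.914,-15.45), heading=314, 5 segment(s) drawn

Segment lengths:
  seg 1: (2,-7) -> (11,-7), length = 9
  seg 2: (11,-7) -> (11,-8), length = 1
  seg 3: (11,-8) -> (11,-17), length = 9
  seg 4: (11,-17) -> (-3.562,-6.42), length = 18
  seg 5: (-3.562,-6.42) -> (-12.914,-15.45), length = 13
Total = 50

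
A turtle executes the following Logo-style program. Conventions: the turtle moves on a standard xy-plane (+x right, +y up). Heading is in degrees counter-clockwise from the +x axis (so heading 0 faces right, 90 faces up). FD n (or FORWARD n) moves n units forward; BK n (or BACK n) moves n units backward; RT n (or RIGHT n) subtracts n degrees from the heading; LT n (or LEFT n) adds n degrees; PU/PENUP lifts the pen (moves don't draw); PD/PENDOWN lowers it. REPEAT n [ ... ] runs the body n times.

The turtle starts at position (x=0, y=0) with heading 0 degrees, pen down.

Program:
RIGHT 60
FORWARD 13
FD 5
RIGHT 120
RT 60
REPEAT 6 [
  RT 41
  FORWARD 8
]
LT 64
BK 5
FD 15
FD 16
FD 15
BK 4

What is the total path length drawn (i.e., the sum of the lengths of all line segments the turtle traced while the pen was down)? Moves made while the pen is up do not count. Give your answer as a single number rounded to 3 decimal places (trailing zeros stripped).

Executing turtle program step by step:
Start: pos=(0,0), heading=0, pen down
RT 60: heading 0 -> 300
FD 13: (0,0) -> (6.5,-11.258) [heading=300, draw]
FD 5: (6.5,-11.258) -> (9,-15.588) [heading=300, draw]
RT 120: heading 300 -> 180
RT 60: heading 180 -> 120
REPEAT 6 [
  -- iteration 1/6 --
  RT 41: heading 120 -> 79
  FD 8: (9,-15.588) -> (10.526,-7.735) [heading=79, draw]
  -- iteration 2/6 --
  RT 41: heading 79 -> 38
  FD 8: (10.526,-7.735) -> (16.831,-2.81) [heading=38, draw]
  -- iteration 3/6 --
  RT 41: heading 38 -> 357
  FD 8: (16.831,-2.81) -> (24.82,-3.229) [heading=357, draw]
  -- iteration 4/6 --
  RT 41: heading 357 -> 316
  FD 8: (24.82,-3.229) -> (30.574,-8.786) [heading=316, draw]
  -- iteration 5/6 --
  RT 41: heading 316 -> 275
  FD 8: (30.574,-8.786) -> (31.272,-16.756) [heading=275, draw]
  -- iteration 6/6 --
  RT 41: heading 275 -> 234
  FD 8: (31.272,-16.756) -> (26.569,-23.228) [heading=234, draw]
]
LT 64: heading 234 -> 298
BK 5: (26.569,-23.228) -> (24.222,-18.813) [heading=298, draw]
FD 15: (24.222,-18.813) -> (31.264,-32.057) [heading=298, draw]
FD 16: (31.264,-32.057) -> (38.776,-46.184) [heading=298, draw]
FD 15: (38.776,-46.184) -> (45.818,-59.429) [heading=298, draw]
BK 4: (45.818,-59.429) -> (43.94,-55.897) [heading=298, draw]
Final: pos=(43.94,-55.897), heading=298, 13 segment(s) drawn

Segment lengths:
  seg 1: (0,0) -> (6.5,-11.258), length = 13
  seg 2: (6.5,-11.258) -> (9,-15.588), length = 5
  seg 3: (9,-15.588) -> (10.526,-7.735), length = 8
  seg 4: (10.526,-7.735) -> (16.831,-2.81), length = 8
  seg 5: (16.831,-2.81) -> (24.82,-3.229), length = 8
  seg 6: (24.82,-3.229) -> (30.574,-8.786), length = 8
  seg 7: (30.574,-8.786) -> (31.272,-16.756), length = 8
  seg 8: (31.272,-16.756) -> (26.569,-23.228), length = 8
  seg 9: (26.569,-23.228) -> (24.222,-18.813), length = 5
  seg 10: (24.222,-18.813) -> (31.264,-32.057), length = 15
  seg 11: (31.264,-32.057) -> (38.776,-46.184), length = 16
  seg 12: (38.776,-46.184) -> (45.818,-59.429), length = 15
  seg 13: (45.818,-59.429) -> (43.94,-55.897), length = 4
Total = 121

Answer: 121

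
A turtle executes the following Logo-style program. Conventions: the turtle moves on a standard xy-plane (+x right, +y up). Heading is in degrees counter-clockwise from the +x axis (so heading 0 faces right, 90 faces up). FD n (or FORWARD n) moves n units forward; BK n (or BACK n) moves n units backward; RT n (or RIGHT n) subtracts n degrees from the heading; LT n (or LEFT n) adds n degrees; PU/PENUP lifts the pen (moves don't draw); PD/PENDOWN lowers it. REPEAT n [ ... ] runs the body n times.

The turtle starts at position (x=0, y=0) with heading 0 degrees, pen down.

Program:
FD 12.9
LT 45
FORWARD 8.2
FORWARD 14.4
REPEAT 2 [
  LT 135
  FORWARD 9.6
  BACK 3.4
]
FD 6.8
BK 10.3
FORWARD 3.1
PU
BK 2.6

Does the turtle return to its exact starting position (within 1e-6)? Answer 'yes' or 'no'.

Answer: no

Derivation:
Executing turtle program step by step:
Start: pos=(0,0), heading=0, pen down
FD 12.9: (0,0) -> (12.9,0) [heading=0, draw]
LT 45: heading 0 -> 45
FD 8.2: (12.9,0) -> (18.698,5.798) [heading=45, draw]
FD 14.4: (18.698,5.798) -> (28.881,15.981) [heading=45, draw]
REPEAT 2 [
  -- iteration 1/2 --
  LT 135: heading 45 -> 180
  FD 9.6: (28.881,15.981) -> (19.281,15.981) [heading=180, draw]
  BK 3.4: (19.281,15.981) -> (22.681,15.981) [heading=180, draw]
  -- iteration 2/2 --
  LT 135: heading 180 -> 315
  FD 9.6: (22.681,15.981) -> (29.469,9.192) [heading=315, draw]
  BK 3.4: (29.469,9.192) -> (27.065,11.597) [heading=315, draw]
]
FD 6.8: (27.065,11.597) -> (31.873,6.788) [heading=315, draw]
BK 10.3: (31.873,6.788) -> (24.59,14.071) [heading=315, draw]
FD 3.1: (24.59,14.071) -> (26.782,11.879) [heading=315, draw]
PU: pen up
BK 2.6: (26.782,11.879) -> (24.943,13.718) [heading=315, move]
Final: pos=(24.943,13.718), heading=315, 10 segment(s) drawn

Start position: (0, 0)
Final position: (24.943, 13.718)
Distance = 28.467; >= 1e-6 -> NOT closed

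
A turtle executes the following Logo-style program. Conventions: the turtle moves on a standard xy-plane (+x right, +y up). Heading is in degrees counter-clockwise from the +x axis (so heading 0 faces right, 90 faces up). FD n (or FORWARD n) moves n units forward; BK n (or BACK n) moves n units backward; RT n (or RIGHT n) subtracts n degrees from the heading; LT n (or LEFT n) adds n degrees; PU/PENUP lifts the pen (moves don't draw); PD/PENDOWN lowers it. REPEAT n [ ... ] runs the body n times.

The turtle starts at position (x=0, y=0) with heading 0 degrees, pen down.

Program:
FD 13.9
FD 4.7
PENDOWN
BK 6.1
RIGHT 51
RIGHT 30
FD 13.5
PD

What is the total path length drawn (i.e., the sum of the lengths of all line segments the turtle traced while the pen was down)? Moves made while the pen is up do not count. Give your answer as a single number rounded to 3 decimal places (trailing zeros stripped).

Executing turtle program step by step:
Start: pos=(0,0), heading=0, pen down
FD 13.9: (0,0) -> (13.9,0) [heading=0, draw]
FD 4.7: (13.9,0) -> (18.6,0) [heading=0, draw]
PD: pen down
BK 6.1: (18.6,0) -> (12.5,0) [heading=0, draw]
RT 51: heading 0 -> 309
RT 30: heading 309 -> 279
FD 13.5: (12.5,0) -> (14.612,-13.334) [heading=279, draw]
PD: pen down
Final: pos=(14.612,-13.334), heading=279, 4 segment(s) drawn

Segment lengths:
  seg 1: (0,0) -> (13.9,0), length = 13.9
  seg 2: (13.9,0) -> (18.6,0), length = 4.7
  seg 3: (18.6,0) -> (12.5,0), length = 6.1
  seg 4: (12.5,0) -> (14.612,-13.334), length = 13.5
Total = 38.2

Answer: 38.2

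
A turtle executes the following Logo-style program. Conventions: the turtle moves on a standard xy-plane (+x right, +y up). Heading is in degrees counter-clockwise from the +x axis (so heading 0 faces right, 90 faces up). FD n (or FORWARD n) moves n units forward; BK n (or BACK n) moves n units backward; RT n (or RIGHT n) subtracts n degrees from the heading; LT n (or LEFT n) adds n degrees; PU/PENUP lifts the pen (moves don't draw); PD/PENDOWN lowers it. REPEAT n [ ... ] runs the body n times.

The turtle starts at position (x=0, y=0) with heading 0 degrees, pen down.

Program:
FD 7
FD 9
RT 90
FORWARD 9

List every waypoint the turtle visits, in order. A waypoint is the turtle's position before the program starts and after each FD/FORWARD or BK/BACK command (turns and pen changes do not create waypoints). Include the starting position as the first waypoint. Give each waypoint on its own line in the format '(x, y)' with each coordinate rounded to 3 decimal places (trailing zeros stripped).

Executing turtle program step by step:
Start: pos=(0,0), heading=0, pen down
FD 7: (0,0) -> (7,0) [heading=0, draw]
FD 9: (7,0) -> (16,0) [heading=0, draw]
RT 90: heading 0 -> 270
FD 9: (16,0) -> (16,-9) [heading=270, draw]
Final: pos=(16,-9), heading=270, 3 segment(s) drawn
Waypoints (4 total):
(0, 0)
(7, 0)
(16, 0)
(16, -9)

Answer: (0, 0)
(7, 0)
(16, 0)
(16, -9)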